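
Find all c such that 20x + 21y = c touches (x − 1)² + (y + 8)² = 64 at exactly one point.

Tangency holds when the distance from the centre (1, −8) to the line equals the radius 8:
|20·1 + 21·(−8) − c| / √841 = 8
|c − (−148)| = 8·29, so c = 84 or c = −380.

c = −380 or c = 84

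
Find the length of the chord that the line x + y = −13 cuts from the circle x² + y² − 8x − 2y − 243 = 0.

Express y = −x − 13 and substitute into the circle:
2x² + 20x − 48 = 0  ⟹  x² + 10x − 24 = 0
x = 2 or x = −12, giving (2, −15) and (−12, −1).
|(2, −15) − (−12, −1)| = √((14)² + (−14)²) = 14√2.

14√2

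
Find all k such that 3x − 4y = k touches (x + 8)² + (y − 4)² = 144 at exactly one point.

Tangency holds when the distance from the centre (−8, 4) to the line equals the radius 12:
|3·(−8) − 4·4 − k| / √25 = 12
|k − (−40)| = 12·5, so k = 20 or k = −100.

k = −100 or k = 20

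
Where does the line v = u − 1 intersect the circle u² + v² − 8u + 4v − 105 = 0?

(−6, −7) and (9, 8)

From the line, v = u − 1. Substituting:
2u² − 6u − 108 = 0  ⟹  u² − 3u − 54 = 0
u = 9 or u = −6, giving (9, 8) and (−6, −7).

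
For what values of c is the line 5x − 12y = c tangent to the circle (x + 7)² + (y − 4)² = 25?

For a tangent, require d(centre, line) = r = 5.
|5·(−7) − 12·4 − c| / √169 = 5
|c − (−83)| = 5·13, so c = −18 or c = −148.

c = −148 or c = −18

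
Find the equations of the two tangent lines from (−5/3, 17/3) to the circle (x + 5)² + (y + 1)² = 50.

A line y − (17/3) = m(x − (−5/3)) is tangent when its distance from (−5, −1) is 5√2:
[m·(−10/3) − (−20/3)]² = 50(m² + 1)
7m² + 8m + 1 = 0, so m = −1/7 or m = −1.
With m = −1/7: x + 7y = 38. With m = −1: x + y = 4.

x + 7y = 38 and x + y = 4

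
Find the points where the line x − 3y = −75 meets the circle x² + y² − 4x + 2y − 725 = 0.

(−15, 20) and (3, 26)

Express y = (75 + x)/3 and substitute into the circle:
10x² + 120x − 450 = 0  ⟹  x² + 12x − 45 = 0
x = 3 or x = −15, giving (3, 26) and (−15, 20).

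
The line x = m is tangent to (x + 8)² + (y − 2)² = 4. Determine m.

The line touches the circle iff its distance from (−8, 2) is 2:
|1·(−8) + 0·2 − m| / √1 = 2
|m − (−8)| = 2, so m = −6 or m = −10.

m = −10 or m = −6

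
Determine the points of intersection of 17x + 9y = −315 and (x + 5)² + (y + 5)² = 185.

From the line, y = (−315 − 17x)/9. Substituting:
370x² + 9990x + 59940 = 0  ⟹  x² + 27x + 162 = 0
x = −9 or x = −18, giving (−9, −18) and (−18, −1).

(−18, −1) and (−9, −18)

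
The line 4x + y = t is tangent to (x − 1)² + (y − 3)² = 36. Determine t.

For a tangent, require d(centre, line) = r = 6.
|4·1 + 1·3 − t| / √17 = 6
|t − (7)| = 6√17.

t = 7 ± 6√17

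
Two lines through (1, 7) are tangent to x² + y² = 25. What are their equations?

Write the tangent as mx − y + (7 − m·(1)) = 0 and set its distance from the centre to 5:
[m·(−1) − (−7)]² = 25(m² + 1)
12m² + 7m − 12 = 0, so m = −4/3 or m = 3/4.
With m = −4/3: 4x + 3y = 25. With m = 3/4: 3x − 4y = −25.

4x + 3y = 25 and 3x − 4y = −25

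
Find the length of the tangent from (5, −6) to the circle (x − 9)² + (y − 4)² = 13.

The centre is (9, 4) and r = √13. The square of the distance from P to the centre is 16 + 100 = 116.
By the tangent–radius right angle, tangent length = √(|PO|² − r²) = √103.

√103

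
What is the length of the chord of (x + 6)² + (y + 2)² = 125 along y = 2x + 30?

6√5

Substitute y = 2x + 30:
5x² + 140x + 935 = 0  ⟹  x² + 28x + 187 = 0
x = −11 or x = −17, giving (−11, 8) and (−17, −4).
|(−11, 8) − (−17, −4)| = √((6)² + (12)²) = 6√5.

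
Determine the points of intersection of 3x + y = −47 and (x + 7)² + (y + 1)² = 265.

Substitute y = −3x − 47:
10x² + 290x + 1900 = 0  ⟹  x² + 29x + 190 = 0
x = −10 or x = −19, giving (−10, −17) and (−19, 10).

(−19, 10) and (−10, −17)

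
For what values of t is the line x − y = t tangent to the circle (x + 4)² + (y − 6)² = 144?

For a tangent, require d(centre, line) = r = 12.
|1·(−4) − 1·6 − t| / √2 = 12
|t − (−10)| = 12√2.

t = −10 ± 12√2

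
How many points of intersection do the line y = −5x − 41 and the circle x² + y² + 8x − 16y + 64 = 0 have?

Substituting the line into the circle gives 26x² + 498x + 2401 = 0.
Δ = 248004 − 249704 = −1700.
No real roots: the line does not meet the circle.

0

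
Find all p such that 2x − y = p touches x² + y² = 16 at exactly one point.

For a tangent, require d(centre, line) = r = 4.
|2·0 − 1·0 − p| / √5 = 4
|p| = 4√5.

p = ±4√5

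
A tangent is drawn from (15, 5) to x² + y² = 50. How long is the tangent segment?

10√2

The centre is (0, 0) and r = 5√2. The square of the distance from P to the centre is 225 + 25 = 250.
The tangent meets the radius at right angles, so tangent² = |PO|² − r² = 250 − 50 = 200.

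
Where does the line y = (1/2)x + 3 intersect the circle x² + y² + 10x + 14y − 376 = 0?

(−26, −10) and (10, 8)

From the line, y = (6 + x)/2. Substituting:
5x² + 80x − 1300 = 0  ⟹  x² + 16x − 260 = 0
x = 10 or x = −26, giving (10, 8) and (−26, −10).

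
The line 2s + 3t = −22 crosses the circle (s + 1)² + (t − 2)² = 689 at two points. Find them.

(−26, 10) and (16, −18)

From the line, t = (−22 − 2s)/3. Substituting:
13s² + 130s − 5408 = 0  ⟹  s² + 10s − 416 = 0
s = 16 or s = −26, giving (16, −18) and (−26, 10).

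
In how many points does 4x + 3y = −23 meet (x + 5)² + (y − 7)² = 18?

Substituting the line into the circle gives 25x² + 442x + 1999 = 0.
Discriminant = (442)² − 4·25·(1999) = −4536 < 0.
No real roots: the line does not meet the circle.

0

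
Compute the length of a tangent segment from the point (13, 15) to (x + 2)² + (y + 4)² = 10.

Centre (−2, −4), r² = 10. |PO|² = (15)² + (19)² = 586.
By the tangent–radius right angle, tangent length = √(|PO|² − r²) = √576 = 24.

24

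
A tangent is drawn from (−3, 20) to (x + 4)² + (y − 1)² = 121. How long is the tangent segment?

With centre O = (−4, 1), |OP|² = 362 and r² = 121.
Power of the point: PT² = |PO|² − r² = 241, so PT = √241.

√241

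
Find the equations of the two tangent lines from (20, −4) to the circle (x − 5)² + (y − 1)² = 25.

Write the tangent as mx − y + (−4 − m·(20)) = 0 and set its distance from the centre to 5:
[m·(−15) − (5)]² = 25(m² + 1)
4m² + 3m = 0, so m = 0 or m = −3/4.
Through (20, −4) these give y = −4 and 3x + 4y = 44.

y = −4 and 3x + 4y = 44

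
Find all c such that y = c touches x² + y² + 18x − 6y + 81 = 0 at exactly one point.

Tangency holds when the distance from the centre (−9, 3) to the line equals the radius 3:
|0·(−9) + 1·3 − c| / √1 = 3
|c − (3)| = 3, so c = 6 or c = 0.

c = 0 or c = 6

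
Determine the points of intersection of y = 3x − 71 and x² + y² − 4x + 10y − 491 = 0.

From the line, y = 3x − 71. Substituting:
10x² − 400x + 3840 = 0  ⟹  x² − 40x + 384 = 0
x = 24 or x = 16, giving (24, 1) and (16, −23).

(16, −23) and (24, 1)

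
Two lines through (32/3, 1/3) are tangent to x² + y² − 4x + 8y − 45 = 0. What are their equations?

Write the tangent as mx − y + (1/3 − m·(32/3)) = 0 and set its distance from the centre to √65:
(−26/3m − (−13/3))² = 65(m² + 1)
7m² − 52m − 32 = 0, so m = 8 or m = −4/7.
With m = 8: 8x − y = 85. With m = −4/7: 4x + 7y = 45.

8x − y = 85 and 4x + 7y = 45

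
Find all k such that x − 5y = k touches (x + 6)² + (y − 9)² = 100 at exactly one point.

k = −51 ± 10√26

The line touches the circle iff its distance from (−6, 9) is 10:
|1·(−6) − 5·9 − k| / √26 = 10
|k − (−51)| = 10√26.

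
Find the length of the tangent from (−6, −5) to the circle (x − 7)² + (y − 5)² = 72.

√197

With centre O = (7, 5), |OP|² = 269 and r² = 72.
By the tangent–radius right angle, tangent length = √(|PO|² − r²) = √197.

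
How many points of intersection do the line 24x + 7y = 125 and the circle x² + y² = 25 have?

1

Substituting the line into the circle gives 625x² − 6000x + 14400 = 0.
Δ = 36000000 − 36000000 = 0.
A repeated root: the line is tangent.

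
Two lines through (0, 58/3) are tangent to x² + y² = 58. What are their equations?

Write the tangent as mx − y + (58/3 − m·(0)) = 0 and set its distance from the centre to √58:
[m·(0) − (−58/3)]² = 58(m² + 1)
9m² − 49 = 0, so m = −7/3 or m = 7/3.
Through (0, 58/3) these give 7x + 3y = 58 and 7x − 3y = −58.

7x + 3y = 58 and 7x − 3y = −58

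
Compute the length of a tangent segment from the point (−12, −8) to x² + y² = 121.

The centre is (0, 0) and r = 11. The square of the distance from P to the centre is 144 + 64 = 208.
Power of the point: PT² = |PO|² − r² = 87, so PT = √87.

√87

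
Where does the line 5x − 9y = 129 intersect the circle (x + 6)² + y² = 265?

(−3, −16) and (6, −11)

Substitute y = (−129 + 5x)/9:
106x² − 318x − 1908 = 0  ⟹  x² − 3x − 18 = 0
x = 6 or x = −3, giving (6, −11) and (−3, −16).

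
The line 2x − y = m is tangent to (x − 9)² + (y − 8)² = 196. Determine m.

For a tangent, require d(centre, line) = r = 14.
|2·9 − 1·8 − m| / √5 = 14
|m − (10)| = 14√5.

m = 10 ± 14√5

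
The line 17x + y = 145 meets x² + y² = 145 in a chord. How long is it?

√290

The distance from (0, 0) to the line is 145/√290, and r² = 145.
Half the chord is √(r² − d²) = √(145/2), so the full chord is √290.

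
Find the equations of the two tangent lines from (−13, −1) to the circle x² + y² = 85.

Write the tangent as mx − y + (−1 − m·(−13)) = 0 and set its distance from the centre to √85:
(13m − (1))² = 85(m² + 1)
42m² − 13m − 42 = 0, so m = −6/7 or m = 7/6.
Through (−13, −1) these give 6x + 7y = −85 and 7x − 6y = −85.

6x + 7y = −85 and 7x − 6y = −85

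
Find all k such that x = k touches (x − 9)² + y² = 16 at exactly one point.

k = 5 or k = 13

For a tangent, require d(centre, line) = r = 4.
|1·9 + 0·0 − k| / √1 = 4
|k − (9)| = 4, so k = 13 or k = 5.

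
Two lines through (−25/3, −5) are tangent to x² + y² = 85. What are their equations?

6x + 7y = −85 and 9x + 2y = −85

Write the tangent as mx − y + (−5 − m·(−25/3)) = 0 and set its distance from the centre to √85:
(25/3m − (5))² = 85(m² + 1)
14m² + 75m + 54 = 0, so m = −6/7 or m = −9/2.
Through (−25/3, −5) these give 6x + 7y = −85 and 9x + 2y = −85.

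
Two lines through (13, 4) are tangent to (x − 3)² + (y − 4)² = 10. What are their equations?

Let a tangent through (13, 4) have slope m. Its distance from (3, 4) must equal √10:
(−10m − (0))² = 10(m² + 1)
9m² − 1 = 0, so m = −1/3 or m = 1/3.
Through (13, 4) these give x + 3y = 25 and x − 3y = 1.

x + 3y = 25 and x − 3y = 1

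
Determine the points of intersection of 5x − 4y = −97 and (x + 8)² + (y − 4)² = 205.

Substitute y = (97 + 5x)/4:
41x² + 1066x + 4305 = 0  ⟹  x² + 26x + 105 = 0
x = −5 or x = −21, giving (−5, 18) and (−21, −2).

(−21, −2) and (−5, 18)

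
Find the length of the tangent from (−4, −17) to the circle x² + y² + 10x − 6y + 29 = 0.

The centre is (−5, 3) and r = √5. The square of the distance from P to the centre is 1 + 400 = 401.
Power of the point: PT² = |PO|² − r² = 396, so PT = 6√11.

6√11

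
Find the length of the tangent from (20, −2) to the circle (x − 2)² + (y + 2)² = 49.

5√11

Centre (2, −2), r² = 49. |PO|² = (18)² + (0)² = 324.
Power of the point: PT² = |PO|² − r² = 275, so PT = 5√11.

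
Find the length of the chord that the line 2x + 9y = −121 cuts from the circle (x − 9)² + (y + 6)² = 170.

2√85

Substitute y = (−121 − 2x)/9:
85x² − 1190x − 2720 = 0  ⟹  x² − 14x − 32 = 0
x = 16 or x = −2, giving (16, −17) and (−2, −13).
|(16, −17) − (−2, −13)| = √((18)² + (−4)²) = 2√85.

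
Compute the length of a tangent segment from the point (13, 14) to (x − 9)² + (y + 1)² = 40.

√201

The centre is (9, −1) and r = 2√10. The square of the distance from P to the centre is 16 + 225 = 241.
Power of the point: PT² = |PO|² − r² = 201, so PT = √201.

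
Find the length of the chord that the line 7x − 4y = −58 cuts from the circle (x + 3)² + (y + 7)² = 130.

2√65

Express y = (58 + 7x)/4 and substitute into the circle:
65x² + 1300x + 5460 = 0  ⟹  x² + 20x + 84 = 0
x = −6 or x = −14, giving (−6, 4) and (−14, −10).
Chord length = distance between (−6, 4) and (−14, −10) = √260 = 2√65.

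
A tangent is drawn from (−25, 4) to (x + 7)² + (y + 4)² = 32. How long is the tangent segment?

2√89

The centre is (−7, −4) and r = 4√2. The square of the distance from P to the centre is 324 + 64 = 388.
Power of the point: PT² = |PO|² − r² = 356, so PT = 2√89.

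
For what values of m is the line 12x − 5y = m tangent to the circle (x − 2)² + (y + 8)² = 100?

m = −66 or m = 194

For a tangent, require d(centre, line) = r = 10.
|12·2 − 5·(−8) − m| / √169 = 10
|m − (64)| = 10·13, so m = 194 or m = −66.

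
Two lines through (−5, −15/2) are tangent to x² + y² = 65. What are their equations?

Write the tangent as mx − y + (−15/2 − m·(−5)) = 0 and set its distance from the centre to √65:
[m·(5) − (15/2)]² = 65(m² + 1)
32m² + 60m + 7 = 0, so m = −7/4 or m = −1/8.
Through (−5, −15/2) these give 7x + 4y = −65 and x + 8y = −65.

7x + 4y = −65 and x + 8y = −65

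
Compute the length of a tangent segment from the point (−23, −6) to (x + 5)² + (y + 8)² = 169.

√159

Centre (−5, −8), r² = 169. |PO|² = (−18)² + (2)² = 328.
By the tangent–radius right angle, tangent length = √(|PO|² − r²) = √159.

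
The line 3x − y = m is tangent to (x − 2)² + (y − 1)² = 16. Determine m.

Tangency holds when the distance from the centre (2, 1) to the line equals the radius 4:
|3·2 − 1·1 − m| / √10 = 4
|m − (5)| = 4√10.

m = 5 ± 4√10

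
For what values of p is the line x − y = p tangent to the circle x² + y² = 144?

p = ±12√2

Tangency holds when the distance from the centre (0, 0) to the line equals the radius 12:
|1·0 − 1·0 − p| / √2 = 12
|p| = 12√2.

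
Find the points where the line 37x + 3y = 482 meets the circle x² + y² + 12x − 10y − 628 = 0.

Express y = (482 − 37x)/3 and substitute into the circle:
1378x² − 34450x + 212212 = 0  ⟹  x² − 25x + 154 = 0
x = 14 or x = 11, giving (14, −12) and (11, 25).

(11, 25) and (14, −12)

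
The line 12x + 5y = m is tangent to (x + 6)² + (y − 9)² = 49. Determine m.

For a tangent, require d(centre, line) = r = 7.
|12·(−6) + 5·9 − m| / √169 = 7
|m − (−27)| = 7·13, so m = 64 or m = −118.

m = −118 or m = 64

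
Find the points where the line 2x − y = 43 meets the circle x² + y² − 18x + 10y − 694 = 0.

From the line, y = 2x − 43. Substituting:
5x² − 170x + 725 = 0  ⟹  x² − 34x + 145 = 0
x = 29 or x = 5, giving (29, 15) and (5, −33).

(5, −33) and (29, 15)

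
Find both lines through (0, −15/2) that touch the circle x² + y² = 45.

Let a tangent through (0, −15/2) have slope m. Its distance from (0, 0) must equal 3√5:
[m·(0) − (15/2)]² = 45(m² + 1)
4m² − 1 = 0, so m = 1/2 or m = −1/2.
With m = 1/2: x − 2y = 15. With m = −1/2: x + 2y = −15.

x − 2y = 15 and x + 2y = −15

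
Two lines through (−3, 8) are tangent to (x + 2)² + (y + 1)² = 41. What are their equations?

A line y − (8) = m(x − (−3)) is tangent when its distance from (−2, −1) is √41:
(1m − (−9))² = 41(m² + 1)
20m² − 9m − 20 = 0, so m = 5/4 or m = −4/5.
With m = 5/4: 5x − 4y = −47. With m = −4/5: 4x + 5y = 28.

5x − 4y = −47 and 4x + 5y = 28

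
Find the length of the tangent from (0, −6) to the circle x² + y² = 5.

√31

Centre (0, 0), r² = 5. |PO|² = (0)² + (−6)² = 36.
By the tangent–radius right angle, tangent length = √(|PO|² − r²) = √31.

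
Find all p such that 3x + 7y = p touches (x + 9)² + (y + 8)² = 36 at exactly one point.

p = −83 ± 6√58

For a tangent, require d(centre, line) = r = 6.
|3·(−9) + 7·(−8) − p| / √58 = 6
|p − (−83)| = 6√58.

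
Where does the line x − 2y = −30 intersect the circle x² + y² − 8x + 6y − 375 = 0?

(−12, 9) and (4, 17)

From the line, y = (30 + x)/2. Substituting:
5x² + 40x − 240 = 0  ⟹  x² + 8x − 48 = 0
x = 4 or x = −12, giving (4, 17) and (−12, 9).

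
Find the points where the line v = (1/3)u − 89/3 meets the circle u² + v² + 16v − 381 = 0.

(2, −29) and (11, −26)

Express v = (−89 + u)/3 and substitute into the circle:
10u² − 130u + 220 = 0  ⟹  u² − 13u + 22 = 0
u = 11 or u = 2, giving (11, −26) and (2, −29).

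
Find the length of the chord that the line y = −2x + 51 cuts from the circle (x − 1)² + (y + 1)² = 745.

The distance from (1, −1) to the line is 50/√5, and r² = 745.
Half the chord is √(r² − d²) = √(245), so the full chord is 14√5.

14√5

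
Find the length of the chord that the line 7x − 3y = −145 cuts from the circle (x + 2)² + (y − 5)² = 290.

2√58

Substitute y = (145 + 7x)/3:
58x² + 1856x + 14326 = 0  ⟹  x² + 32x + 247 = 0
x = −13 or x = −19, giving (−13, 18) and (−19, 4).
|(−13, 18) − (−19, 4)| = √((6)² + (14)²) = 2√58.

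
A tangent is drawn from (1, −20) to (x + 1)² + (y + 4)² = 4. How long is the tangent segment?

16

Centre (−1, −4), r² = 4. |PO|² = (2)² + (−16)² = 260.
The tangent meets the radius at right angles, so tangent² = |PO|² − r² = 260 − 4 = 256.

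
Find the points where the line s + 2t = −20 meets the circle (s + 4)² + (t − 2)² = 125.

(−14, −3) and (−2, −9)

Express t = (−20 − s)/2 and substitute into the circle:
5s² + 80s + 140 = 0  ⟹  s² + 16s + 28 = 0
s = −2 or s = −14, giving (−2, −9) and (−14, −3).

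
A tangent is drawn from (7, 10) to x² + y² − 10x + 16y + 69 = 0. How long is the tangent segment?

The centre is (5, −8) and r = 2√5. The square of the distance from P to the centre is 4 + 324 = 328.
Power of the point: PT² = |PO|² − r² = 308, so PT = 2√77.

2√77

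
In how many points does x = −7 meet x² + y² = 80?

Substituting the line into the circle gives y² − 31 = 0.
Discriminant = (0)² − 4·1·(−31) = 124 > 0.
Two real roots: the line is a secant.

2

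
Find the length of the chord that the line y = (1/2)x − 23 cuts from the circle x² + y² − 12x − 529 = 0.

14√5

From the line, y = (−46 + x)/2. Substituting:
5x² − 140x = 0  ⟹  x² − 28x = 0
x = 28 or x = 0, giving (28, −9) and (0, −23).
|(28, −9) − (0, −23)| = √((28)² + (14)²) = 14√5.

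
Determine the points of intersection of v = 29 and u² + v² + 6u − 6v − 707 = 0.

From the line, v = 29. Substituting:
u² + 6u − 40 = 0
u = 4 or u = −10, giving (4, 29) and (−10, 29).

(−10, 29) and (4, 29)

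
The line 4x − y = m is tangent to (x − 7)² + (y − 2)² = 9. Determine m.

The line touches the circle iff its distance from (7, 2) is 3:
|4·7 − 1·2 − m| / √17 = 3
|m − (26)| = 3√17.

m = 26 ± 3√17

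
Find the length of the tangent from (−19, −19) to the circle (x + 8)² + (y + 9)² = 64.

With centre O = (−8, −9), |OP|² = 221 and r² = 64.
The tangent meets the radius at right angles, so tangent² = |PO|² − r² = 221 − 64 = 157.

√157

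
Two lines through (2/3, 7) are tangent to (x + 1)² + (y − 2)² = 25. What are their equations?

A line y − (7) = m(x − (2/3)) is tangent when its distance from (−1, 2) is 5:
(−5/3m − (−5))² = 25(m² + 1)
4m² + 3m = 0, so m = −3/4 or m = 0.
With m = −3/4: 3x + 4y = 30. With m = 0: y = 7.

3x + 4y = 30 and y = 7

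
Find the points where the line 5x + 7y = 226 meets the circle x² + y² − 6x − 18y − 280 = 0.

Express y = (226 − 5x)/7 and substitute into the circle:
74x² − 1924x + 8880 = 0  ⟹  x² − 26x + 120 = 0
x = 20 or x = 6, giving (20, 18) and (6, 28).

(6, 28) and (20, 18)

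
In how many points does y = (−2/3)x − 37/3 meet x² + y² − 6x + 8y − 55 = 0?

2

Substituting the line into the circle gives 13x² + 46x − 14 = 0.
Δ = 2116 − (−728) = 2844.
Two real roots: the line is a secant.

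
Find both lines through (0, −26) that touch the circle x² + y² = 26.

Let a tangent through (0, −26) have slope m. Its distance from (0, 0) must equal √26:
[m·(0) − (26)]² = 26(m² + 1)
m² − 25 = 0, so m = 5 or m = −5.
With m = 5: 5x − y = 26. With m = −5: 5x + y = −26.

5x − y = 26 and 5x + y = −26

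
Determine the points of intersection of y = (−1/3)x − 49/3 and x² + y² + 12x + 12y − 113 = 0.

(−19, −10) and (2, −17)

From the line, y = (−49 − x)/3. Substituting:
10x² + 170x − 380 = 0  ⟹  x² + 17x − 38 = 0
x = 2 or x = −19, giving (2, −17) and (−19, −10).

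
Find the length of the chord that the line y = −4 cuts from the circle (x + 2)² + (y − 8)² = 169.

From the line, y = −4. Substituting:
x² + 4x − 21 = 0
x = 3 or x = −7, giving (3, −4) and (−7, −4).
|(3, −4) − (−7, −4)| = √((10)² + (0)²) = 10.

10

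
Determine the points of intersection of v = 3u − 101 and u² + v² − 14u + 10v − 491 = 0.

Express v = 3u − 101 and substitute into the circle:
10u² − 590u + 8700 = 0  ⟹  u² − 59u + 870 = 0
u = 30 or u = 29, giving (30, −11) and (29, −14).

(29, −14) and (30, −11)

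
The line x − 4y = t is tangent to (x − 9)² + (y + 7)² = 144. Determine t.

For a tangent, require d(centre, line) = r = 12.
|1·9 − 4·(−7) − t| / √17 = 12
|t − (37)| = 12√17.

t = 37 ± 12√17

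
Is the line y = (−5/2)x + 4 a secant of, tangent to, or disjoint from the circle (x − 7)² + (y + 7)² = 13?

Centre (7, −7), r² = 13. Distance² from centre to line = (13)²/29 = 169/29.
Since d² < r², the line cuts the circle twice.

secant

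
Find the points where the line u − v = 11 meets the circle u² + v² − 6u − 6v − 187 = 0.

From the line, v = u − 11. Substituting:
2u² − 34u = 0  ⟹  u² − 17u = 0
u = 17 or u = 0, giving (17, 6) and (0, −11).

(0, −11) and (17, 6)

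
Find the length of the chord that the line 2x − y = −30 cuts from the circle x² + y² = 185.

2√5

Express y = 2x + 30 and substitute into the circle:
5x² + 120x + 715 = 0  ⟹  x² + 24x + 143 = 0
x = −11 or x = −13, giving (−11, 8) and (−13, 4).
|(−11, 8) − (−13, 4)| = √((2)² + (4)²) = 2√5.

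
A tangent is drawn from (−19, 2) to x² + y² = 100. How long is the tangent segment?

√265

With centre O = (0, 0), |OP|² = 365 and r² = 100.
Power of the point: PT² = |PO|² − r² = 265, so PT = √265.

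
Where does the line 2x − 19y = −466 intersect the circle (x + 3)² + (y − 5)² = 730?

(−24, 22) and (14, 26)

From the line, y = (466 + 2x)/19. Substituting:
365x² + 3650x − 122640 = 0  ⟹  x² + 10x − 336 = 0
x = 14 or x = −24, giving (14, 26) and (−24, 22).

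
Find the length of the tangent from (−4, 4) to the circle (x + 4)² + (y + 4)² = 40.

The centre is (−4, −4) and r = 2√10. The square of the distance from P to the centre is 0 + 64 = 64.
The tangent meets the radius at right angles, so tangent² = |PO|² − r² = 64 − 40 = 24.

2√6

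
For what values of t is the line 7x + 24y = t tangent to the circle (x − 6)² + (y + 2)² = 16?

For a tangent, require d(centre, line) = r = 4.
|7·6 + 24·(−2) − t| / √625 = 4
|t − (−6)| = 4·25, so t = 94 or t = −106.

t = −106 or t = 94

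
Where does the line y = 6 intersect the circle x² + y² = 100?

From the line, y = 6. Substituting:
x² − 64 = 0
x = 8 or x = −8, giving (8, 6) and (−8, 6).

(−8, 6) and (8, 6)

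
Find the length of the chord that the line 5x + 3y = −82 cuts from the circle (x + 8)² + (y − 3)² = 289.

5√34

From the line, y = (−82 − 5x)/3. Substituting:
34x² + 1054x + 6256 = 0  ⟹  x² + 31x + 184 = 0
x = −8 or x = −23, giving (−8, −14) and (−23, 11).
Chord length = distance between (−8, −14) and (−23, 11) = √850 = 5√34.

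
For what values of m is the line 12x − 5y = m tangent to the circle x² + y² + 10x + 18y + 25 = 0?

Tangency holds when the distance from the centre (−5, −9) to the line equals the radius 9:
|12·(−5) − 5·(−9) − m| / √169 = 9
|m − (−15)| = 9·13, so m = 102 or m = −132.

m = −132 or m = 102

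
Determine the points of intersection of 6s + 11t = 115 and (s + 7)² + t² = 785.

Express t = (115 − 6s)/11 and substitute into the circle:
157s² + 314s − 75831 = 0  ⟹  s² + 2s − 483 = 0
s = 21 or s = −23, giving (21, −1) and (−23, 23).

(−23, 23) and (21, −1)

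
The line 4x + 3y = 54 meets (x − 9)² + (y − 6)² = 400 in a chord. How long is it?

40

From the line, y = (54 − 4x)/3. Substituting:
25x² − 450x − 1575 = 0  ⟹  x² − 18x − 63 = 0
x = 21 or x = −3, giving (21, −10) and (−3, 22).
|(21, −10) − (−3, 22)| = √((24)² + (−32)²) = 40.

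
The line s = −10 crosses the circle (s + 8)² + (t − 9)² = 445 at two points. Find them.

The line gives s = −10. Substituting into the circle:
t² − 18t − 360 = 0
t = 30 or t = −12, giving (−10, 30) and (−10, −12).

(−10, −12) and (−10, 30)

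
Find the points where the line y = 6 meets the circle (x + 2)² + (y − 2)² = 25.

(−5, 6) and (1, 6)

Express y = 6 and substitute into the circle:
x² + 4x − 5 = 0
x = 1 or x = −5, giving (1, 6) and (−5, 6).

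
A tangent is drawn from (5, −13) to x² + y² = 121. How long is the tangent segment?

Centre (0, 0), r² = 121. |PO|² = (5)² + (−13)² = 194.
The tangent meets the radius at right angles, so tangent² = |PO|² − r² = 194 − 121 = 73.

√73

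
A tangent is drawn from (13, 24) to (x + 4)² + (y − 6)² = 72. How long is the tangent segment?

√541

With centre O = (−4, 6), |OP|² = 613 and r² = 72.
Power of the point: PT² = |PO|² − r² = 541, so PT = √541.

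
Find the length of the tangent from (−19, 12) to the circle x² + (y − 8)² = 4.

√373

Centre (0, 8), r² = 4. |PO|² = (−19)² + (4)² = 377.
By the tangent–radius right angle, tangent length = √(|PO|² − r²) = √373.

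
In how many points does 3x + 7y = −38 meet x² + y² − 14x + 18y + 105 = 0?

2

Substituting the line into the circle gives 58x² − 836x + 1801 = 0.
Δ = 698896 − 417832 = 281064.
Two real roots: the line is a secant.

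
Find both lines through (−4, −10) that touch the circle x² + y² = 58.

3x − 7y = 58 and 7x + 3y = −58

Let a tangent through (−4, −10) have slope m. Its distance from (0, 0) must equal √58:
(4m − (10))² = 58(m² + 1)
21m² + 40m − 21 = 0, so m = 3/7 or m = −7/3.
With m = 3/7: 3x − 7y = 58. With m = −7/3: 7x + 3y = −58.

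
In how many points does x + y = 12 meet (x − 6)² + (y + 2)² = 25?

0

d² = (1·6 + 1·(−2) − (12))²/2 = 32; r² = 25.
Since d² > r², the line lies outside the circle.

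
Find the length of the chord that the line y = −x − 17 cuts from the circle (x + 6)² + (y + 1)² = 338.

24√2

Express y = −x − 17 and substitute into the circle:
2x² + 44x − 46 = 0  ⟹  x² + 22x − 23 = 0
x = 1 or x = −23, giving (1, −18) and (−23, 6).
|(1, −18) − (−23, 6)| = √((24)² + (−24)²) = 24√2.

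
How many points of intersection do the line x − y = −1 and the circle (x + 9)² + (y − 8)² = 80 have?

Substituting the line into the circle gives 2x² + 4x + 50 = 0.
Discriminant = (4)² − 4·2·(50) = −384 < 0.
No real roots: the line does not meet the circle.

0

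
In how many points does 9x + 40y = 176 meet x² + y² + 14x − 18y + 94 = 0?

2

d² = (9·(−7) + 40·9 − (176))²/1681 = 14641/1681; r² = 36.
Since d² < r², the line cuts the circle twice.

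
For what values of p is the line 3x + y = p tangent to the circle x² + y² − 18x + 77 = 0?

p = 27 ± 2√10

The line touches the circle iff its distance from (9, 0) is 2:
|3·9 + 1·0 − p| / √10 = 2
|p − (27)| = 2√10.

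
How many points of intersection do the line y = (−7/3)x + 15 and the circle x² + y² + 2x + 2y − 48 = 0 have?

0

Substituting the line into the circle gives 58x² − 654x + 1863 = 0.
Δ = 427716 − 432216 = −4500.
No real roots: the line does not meet the circle.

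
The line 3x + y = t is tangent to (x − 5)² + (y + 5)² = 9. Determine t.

The line touches the circle iff its distance from (5, −5) is 3:
|3·5 + 1·(−5) − t| / √10 = 3
|t − (10)| = 3√10.

t = 10 ± 3√10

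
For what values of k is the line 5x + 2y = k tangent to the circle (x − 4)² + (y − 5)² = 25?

Tangency holds when the distance from the centre (4, 5) to the line equals the radius 5:
|5·4 + 2·5 − k| / √29 = 5
|k − (30)| = 5√29.

k = 30 ± 5√29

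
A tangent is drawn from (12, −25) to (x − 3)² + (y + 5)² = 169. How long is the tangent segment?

The centre is (3, −5) and r = 13. The square of the distance from P to the centre is 81 + 400 = 481.
The tangent meets the radius at right angles, so tangent² = |PO|² − r² = 481 − 169 = 312.

2√78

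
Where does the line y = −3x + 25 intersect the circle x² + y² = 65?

Substitute y = −3x + 25:
10x² − 150x + 560 = 0  ⟹  x² − 15x + 56 = 0
x = 8 or x = 7, giving (8, 1) and (7, 4).

(7, 4) and (8, 1)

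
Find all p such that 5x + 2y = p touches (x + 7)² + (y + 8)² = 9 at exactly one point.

p = −51 ± 3√29

The line touches the circle iff its distance from (−7, −8) is 3:
|5·(−7) + 2·(−8) − p| / √29 = 3
|p − (−51)| = 3√29.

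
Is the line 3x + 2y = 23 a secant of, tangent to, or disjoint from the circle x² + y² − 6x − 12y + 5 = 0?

secant

Centre (3, 6), r² = 40. Distance² from centre to line = (−2)²/13 = 4/13.
Since d² < r², the line cuts the circle twice.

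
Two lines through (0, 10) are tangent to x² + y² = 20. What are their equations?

Write the tangent as mx − y + (10 − m·(0)) = 0 and set its distance from the centre to 2√5:
[m·(0) − (−10)]² = 20(m² + 1)
m² − 4 = 0, so m = −2 or m = 2.
With m = −2: 2x + y = 10. With m = 2: 2x − y = −10.

2x + y = 10 and 2x − y = −10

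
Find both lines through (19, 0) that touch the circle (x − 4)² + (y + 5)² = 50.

x − y = 19 and x + 7y = 19

Let a tangent through (19, 0) have slope m. Its distance from (4, −5) must equal 5√2:
(−15m − (−5))² = 50(m² + 1)
7m² − 6m − 1 = 0, so m = 1 or m = −1/7.
With m = 1: x − y = 19. With m = −1/7: x + 7y = 19.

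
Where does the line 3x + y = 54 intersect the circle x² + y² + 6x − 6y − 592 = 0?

Express y = −3x + 54 and substitute into the circle:
10x² − 300x + 2000 = 0  ⟹  x² − 30x + 200 = 0
x = 20 or x = 10, giving (20, −6) and (10, 24).

(10, 24) and (20, −6)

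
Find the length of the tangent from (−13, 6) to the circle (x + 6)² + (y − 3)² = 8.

Centre (−6, 3), r² = 8. |PO|² = (−7)² + (3)² = 58.
Power of the point: PT² = |PO|² − r² = 50, so PT = 5√2.

5√2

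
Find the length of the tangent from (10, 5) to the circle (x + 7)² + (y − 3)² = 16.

Centre (−7, 3), r² = 16. |PO|² = (17)² + (2)² = 293.
The tangent meets the radius at right angles, so tangent² = |PO|² − r² = 293 − 16 = 277.

√277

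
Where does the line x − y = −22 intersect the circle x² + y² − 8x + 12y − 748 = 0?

(−24, −2) and (0, 22)

Express y = x + 22 and substitute into the circle:
2x² + 48x = 0  ⟹  x² + 24x = 0
x = 0 or x = −24, giving (0, 22) and (−24, −2).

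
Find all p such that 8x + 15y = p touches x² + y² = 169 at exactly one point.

For a tangent, require d(centre, line) = r = 13.
|8·0 + 15·0 − p| / √289 = 13
|p| = 13·17, so p = 221 or p = −221.

p = −221 or p = 221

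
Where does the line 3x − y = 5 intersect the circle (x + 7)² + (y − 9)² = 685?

From the line, y = 3x − 5. Substituting:
10x² − 70x − 440 = 0  ⟹  x² − 7x − 44 = 0
x = 11 or x = −4, giving (11, 28) and (−4, −17).

(−4, −17) and (11, 28)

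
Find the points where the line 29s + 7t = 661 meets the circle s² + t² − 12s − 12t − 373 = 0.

(17, 24) and (24, −5)

From the line, t = (661 − 29s)/7. Substituting:
890s² − 36490s + 363120 = 0  ⟹  s² − 41s + 408 = 0
s = 24 or s = 17, giving (24, −5) and (17, 24).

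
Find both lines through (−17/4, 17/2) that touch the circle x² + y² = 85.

Write the tangent as mx − y + (17/2 − m·(−17/4)) = 0 and set its distance from the centre to √85:
(17/4m − (−17/2))² = 85(m² + 1)
63m² − 68m + 12 = 0, so m = 2/9 or m = 6/7.
Through (−17/4, 17/2) these give 2x − 9y = −85 and 6x − 7y = −85.

2x − 9y = −85 and 6x − 7y = −85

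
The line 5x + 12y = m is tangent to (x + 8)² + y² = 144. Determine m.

For a tangent, require d(centre, line) = r = 12.
|5·(−8) + 12·0 − m| / √169 = 12
|m − (−40)| = 12·13, so m = 116 or m = −196.

m = −196 or m = 116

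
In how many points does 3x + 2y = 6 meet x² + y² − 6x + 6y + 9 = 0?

d² = (3·3 + 2·(−3) − (6))²/13 = 9/13; r² = 9.
Since d² < r², the line cuts the circle twice.

2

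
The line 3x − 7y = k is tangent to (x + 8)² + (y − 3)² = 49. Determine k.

The line touches the circle iff its distance from (−8, 3) is 7:
|3·(−8) − 7·3 − k| / √58 = 7
|k − (−45)| = 7√58.

k = −45 ± 7√58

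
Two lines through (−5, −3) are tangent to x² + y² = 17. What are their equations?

x + 4y = −17 and 4x − y = −17

A line y − (−3) = m(x − (−5)) is tangent when its distance from (0, 0) is √17:
(5m − (3))² = 17(m² + 1)
4m² − 15m − 4 = 0, so m = −1/4 or m = 4.
With m = −1/4: x + 4y = −17. With m = 4: 4x − y = −17.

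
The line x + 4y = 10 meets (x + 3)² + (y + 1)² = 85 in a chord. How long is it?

4√17

The distance from (−3, −1) to the line is 17/√17, and r² = 85.
Half the chord is √(r² − d²) = √(68), so the full chord is 4√17.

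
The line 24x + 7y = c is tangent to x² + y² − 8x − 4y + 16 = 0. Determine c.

The line touches the circle iff its distance from (4, 2) is 2:
|24·4 + 7·2 − c| / √625 = 2
|c − (110)| = 2·25, so c = 160 or c = 60.

c = 60 or c = 160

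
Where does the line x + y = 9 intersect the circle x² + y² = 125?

(−2, 11) and (11, −2)

Express y = −x + 9 and substitute into the circle:
2x² − 18x − 44 = 0  ⟹  x² − 9x − 22 = 0
x = 11 or x = −2, giving (11, −2) and (−2, 11).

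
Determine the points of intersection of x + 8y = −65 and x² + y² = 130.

(−9, −7) and (7, −9)

Substitute y = (−65 − x)/8:
65x² + 130x − 4095 = 0  ⟹  x² + 2x − 63 = 0
x = 7 or x = −9, giving (7, −9) and (−9, −7).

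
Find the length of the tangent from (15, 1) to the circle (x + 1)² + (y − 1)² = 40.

6√6

Centre (−1, 1), r² = 40. |PO|² = (16)² + (0)² = 256.
Power of the point: PT² = |PO|² − r² = 216, so PT = 6√6.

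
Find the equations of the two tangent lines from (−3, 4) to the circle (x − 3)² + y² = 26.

A line y − (4) = m(x − (−3)) is tangent when its distance from (3, 0) is √26:
[m·(6) − (−4)]² = 26(m² + 1)
5m² + 24m − 5 = 0, so m = 1/5 or m = −5.
With m = 1/5: x − 5y = −23. With m = −5: 5x + y = −11.

x − 5y = −23 and 5x + y = −11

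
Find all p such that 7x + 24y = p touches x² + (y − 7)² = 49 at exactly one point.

The line touches the circle iff its distance from (0, 7) is 7:
|7·0 + 24·7 − p| / √625 = 7
|p − (168)| = 7·25, so p = 343 or p = −7.

p = −7 or p = 343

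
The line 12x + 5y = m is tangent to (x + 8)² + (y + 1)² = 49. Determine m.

Tangency holds when the distance from the centre (−8, −1) to the line equals the radius 7:
|12·(−8) + 5·(−1) − m| / √169 = 7
|m − (−101)| = 7·13, so m = −10 or m = −192.

m = −192 or m = −10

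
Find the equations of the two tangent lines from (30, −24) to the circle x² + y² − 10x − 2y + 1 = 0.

3x + 4y = −6 and 4x + 3y = 48

Write the tangent as mx − y + (−24 − m·(30)) = 0 and set its distance from the centre to 5:
(−25m − (25))² = 25(m² + 1)
12m² + 25m + 12 = 0, so m = −3/4 or m = −4/3.
Through (30, −24) these give 3x + 4y = −6 and 4x + 3y = 48.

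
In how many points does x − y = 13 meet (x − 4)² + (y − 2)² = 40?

0

Centre (4, 2), r² = 40. Distance² from centre to line = (−11)²/2 = 121/2.
Since d² > r², the line lies outside the circle.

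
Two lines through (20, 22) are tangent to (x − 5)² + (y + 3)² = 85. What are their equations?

A line y − (22) = m(x − (20)) is tangent when its distance from (5, −3) is √85:
(−15m − (−25))² = 85(m² + 1)
14m² − 75m + 54 = 0, so m = 6/7 or m = 9/2.
With m = 6/7: 6x − 7y = −34. With m = 9/2: 9x − 2y = 136.

6x − 7y = −34 and 9x − 2y = 136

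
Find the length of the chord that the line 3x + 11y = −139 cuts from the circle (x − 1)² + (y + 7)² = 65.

√130

The distance from (1, −7) to the line is 65/√130, and r² = 65.
Half the chord is √(r² − d²) = √(65/2), so the full chord is √130.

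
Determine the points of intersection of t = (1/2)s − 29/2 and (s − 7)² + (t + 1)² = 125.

(5, −12) and (17, −6)

Express t = (−29 + s)/2 and substitute into the circle:
5s² − 110s + 425 = 0  ⟹  s² − 22s + 85 = 0
s = 17 or s = 5, giving (17, −6) and (5, −12).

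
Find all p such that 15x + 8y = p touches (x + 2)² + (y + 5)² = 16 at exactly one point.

Tangency holds when the distance from the centre (−2, −5) to the line equals the radius 4:
|15·(−2) + 8·(−5) − p| / √289 = 4
|p − (−70)| = 4·17, so p = −2 or p = −138.

p = −138 or p = −2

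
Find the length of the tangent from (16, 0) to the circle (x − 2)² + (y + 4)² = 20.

8√3

With centre O = (2, −4), |OP|² = 212 and r² = 20.
By the tangent–radius right angle, tangent length = √(|PO|² − r²) = √192 = 8√3.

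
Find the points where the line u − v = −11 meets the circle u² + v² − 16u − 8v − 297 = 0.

Express v = u + 11 and substitute into the circle:
2u² − 2u − 264 = 0  ⟹  u² − u − 132 = 0
u = 12 or u = −11, giving (12, 23) and (−11, 0).

(−11, 0) and (12, 23)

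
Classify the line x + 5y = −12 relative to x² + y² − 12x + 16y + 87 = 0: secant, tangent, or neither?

neither

Substituting the line into the circle gives 26x² − 356x + 1359 = 0.
Δ = 126736 − 141336 = −14600.
No real roots: the line does not meet the circle.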